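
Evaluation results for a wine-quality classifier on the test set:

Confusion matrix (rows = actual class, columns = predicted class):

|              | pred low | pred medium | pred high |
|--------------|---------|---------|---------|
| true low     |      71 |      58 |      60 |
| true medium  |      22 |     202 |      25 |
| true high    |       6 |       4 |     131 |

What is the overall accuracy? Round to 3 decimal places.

0.698

Accuracy = trace / total = (71+202+131=404) / 579 = 404/579 = 0.698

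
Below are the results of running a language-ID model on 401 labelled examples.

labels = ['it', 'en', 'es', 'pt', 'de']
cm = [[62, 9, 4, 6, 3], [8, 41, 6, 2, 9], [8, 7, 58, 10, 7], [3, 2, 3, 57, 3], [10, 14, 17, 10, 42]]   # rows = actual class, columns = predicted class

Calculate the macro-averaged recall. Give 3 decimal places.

0.659

Per-class recall (TP/(TP+FN)):
  it: TP=62, FN=9+4+6+3=22 → 62/84 = 0.7381
  en: TP=41, FN=8+6+2+9=25 → 41/66 = 0.6212
  es: TP=58, FN=8+7+10+7=32 → 58/90 = 0.6444
  pt: TP=57, FN=3+2+3+3=11 → 57/68 = 0.8382
  de: TP=42, FN=10+14+17+10=51 → 42/93 = 0.4516
Macro-recall = mean = (0.7381 + 0.6212 + 0.6444 + 0.8382 + 0.4516) / 5 = 0.659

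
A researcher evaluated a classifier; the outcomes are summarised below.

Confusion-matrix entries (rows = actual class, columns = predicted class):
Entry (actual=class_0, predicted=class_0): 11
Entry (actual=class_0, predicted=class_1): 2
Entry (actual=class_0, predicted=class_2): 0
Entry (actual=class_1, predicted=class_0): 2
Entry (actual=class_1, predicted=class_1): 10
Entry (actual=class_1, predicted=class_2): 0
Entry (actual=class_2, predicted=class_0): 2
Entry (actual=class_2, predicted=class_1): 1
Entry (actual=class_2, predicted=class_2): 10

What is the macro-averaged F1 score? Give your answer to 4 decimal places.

0.8184

Per-class F1 score (2·TP/(2·TP+FP+FN)):
  class_0: TP=11, FP=2+2=4, FN=2+0=2 → 22/28 = 0.78571
  class_1: TP=10, FP=2+1=3, FN=2+0=2 → 20/25 = 0.80000
  class_2: TP=10, FP=0+0=0, FN=2+1=3 → 20/23 = 0.86957
Macro-F1 score = mean = (0.78571 + 0.80000 + 0.86957) / 3 = 0.8184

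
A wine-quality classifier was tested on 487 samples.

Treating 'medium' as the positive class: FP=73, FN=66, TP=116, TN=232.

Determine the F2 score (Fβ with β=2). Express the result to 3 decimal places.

0.632

Fβ = (1+β²)·TP / ((1+β²)·TP + β²·FN + FP), with β²=4
= 5·116 / (5·116 + 4·66 + 73) = 0.632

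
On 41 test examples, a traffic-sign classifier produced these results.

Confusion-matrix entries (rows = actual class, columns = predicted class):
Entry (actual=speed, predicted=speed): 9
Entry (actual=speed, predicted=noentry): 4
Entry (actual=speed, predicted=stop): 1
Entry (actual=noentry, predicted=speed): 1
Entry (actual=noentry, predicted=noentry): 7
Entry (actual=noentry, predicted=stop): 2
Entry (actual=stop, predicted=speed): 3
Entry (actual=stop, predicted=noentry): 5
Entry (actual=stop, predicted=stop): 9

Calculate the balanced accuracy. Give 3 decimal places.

0.624

Balanced accuracy = mean of per-class recall.
  speed: recall = 9/14 = 0.6429
  noentry: recall = 7/10 = 0.7000
  stop: recall = 9/17 = 0.5294
Mean = (0.6429 + 0.7000 + 0.5294) / 3 = 0.624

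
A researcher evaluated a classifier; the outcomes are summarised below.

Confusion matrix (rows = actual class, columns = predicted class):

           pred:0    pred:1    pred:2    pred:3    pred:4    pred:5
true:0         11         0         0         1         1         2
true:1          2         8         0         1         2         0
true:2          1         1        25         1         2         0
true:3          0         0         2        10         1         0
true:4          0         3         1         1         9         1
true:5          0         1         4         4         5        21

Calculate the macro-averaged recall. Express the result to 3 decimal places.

0.692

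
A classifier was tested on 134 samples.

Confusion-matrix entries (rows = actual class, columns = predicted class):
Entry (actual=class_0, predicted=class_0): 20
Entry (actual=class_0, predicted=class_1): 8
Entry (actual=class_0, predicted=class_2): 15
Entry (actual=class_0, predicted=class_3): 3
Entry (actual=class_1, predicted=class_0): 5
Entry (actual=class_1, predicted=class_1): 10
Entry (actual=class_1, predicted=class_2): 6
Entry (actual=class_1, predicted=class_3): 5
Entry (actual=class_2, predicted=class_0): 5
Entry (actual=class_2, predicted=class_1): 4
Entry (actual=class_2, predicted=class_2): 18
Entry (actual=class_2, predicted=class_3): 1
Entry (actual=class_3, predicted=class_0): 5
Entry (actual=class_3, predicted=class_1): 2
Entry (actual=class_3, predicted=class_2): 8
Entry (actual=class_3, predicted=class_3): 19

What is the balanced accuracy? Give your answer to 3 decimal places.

0.505

Balanced accuracy = mean of per-class recall.
  class_0: recall = 20/46 = 0.4348
  class_1: recall = 10/26 = 0.3846
  class_2: recall = 18/28 = 0.6429
  class_3: recall = 19/34 = 0.5588
Mean = (0.4348 + 0.3846 + 0.6429 + 0.5588) / 4 = 0.505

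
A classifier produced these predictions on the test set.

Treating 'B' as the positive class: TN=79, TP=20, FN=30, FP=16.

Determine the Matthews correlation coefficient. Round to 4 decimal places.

0.2548

MCC = (TP·TN − FP·FN) / √((TP+FP)(TP+FN)(TN+FP)(TN+FN))
Numerator = 20·79 − 16·30 = 1100
Denominator = √(36·50·95·109) = √18639000 = 4317.2908
MCC = 1100 / 4317.2908 = 0.2548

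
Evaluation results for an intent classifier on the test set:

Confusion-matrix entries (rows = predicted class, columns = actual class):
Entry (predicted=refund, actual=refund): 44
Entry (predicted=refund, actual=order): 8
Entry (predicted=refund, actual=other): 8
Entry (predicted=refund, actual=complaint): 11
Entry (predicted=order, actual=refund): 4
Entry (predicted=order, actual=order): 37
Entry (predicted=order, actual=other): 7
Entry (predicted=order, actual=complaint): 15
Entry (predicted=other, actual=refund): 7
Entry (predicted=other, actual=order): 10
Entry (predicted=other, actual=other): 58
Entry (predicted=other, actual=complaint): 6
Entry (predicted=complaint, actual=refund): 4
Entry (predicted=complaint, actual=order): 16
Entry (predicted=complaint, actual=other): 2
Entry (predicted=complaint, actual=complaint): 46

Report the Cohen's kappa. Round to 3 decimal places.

Observed agreement pₒ = trace/N = 185/283 = 0.6537
Expected agreement pₑ = Σ (rowᵢ·colᵢ)/N² = (59·71 + 71·63 + 75·81 + 78·68)/283² = 0.2502
κ = (pₒ − pₑ)/(1 − pₑ) = (0.6537 − 0.2502)/(1 − 0.2502) = 0.538

0.538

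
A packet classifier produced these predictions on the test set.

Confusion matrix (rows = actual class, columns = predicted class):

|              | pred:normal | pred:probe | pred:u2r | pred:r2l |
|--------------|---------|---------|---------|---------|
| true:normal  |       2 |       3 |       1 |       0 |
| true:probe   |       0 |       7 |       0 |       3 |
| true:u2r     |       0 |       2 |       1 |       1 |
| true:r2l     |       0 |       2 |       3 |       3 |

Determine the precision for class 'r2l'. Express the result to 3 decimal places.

0.429

precision = TP/(TP+FP).
r2l: TP=3, FP=0+3+1=4 → 3/7 = 0.4286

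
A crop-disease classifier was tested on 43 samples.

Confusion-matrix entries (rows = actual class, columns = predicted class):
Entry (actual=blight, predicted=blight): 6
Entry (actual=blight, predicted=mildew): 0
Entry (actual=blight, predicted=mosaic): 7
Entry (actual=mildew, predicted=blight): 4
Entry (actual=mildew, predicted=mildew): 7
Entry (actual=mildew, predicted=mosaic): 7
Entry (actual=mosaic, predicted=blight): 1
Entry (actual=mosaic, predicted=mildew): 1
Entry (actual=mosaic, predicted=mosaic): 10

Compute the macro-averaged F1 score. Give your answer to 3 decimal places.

0.531

Per-class F1 score (2·TP/(2·TP+FP+FN)):
  blight: TP=6, FP=4+1=5, FN=0+7=7 → 12/24 = 0.5000
  mildew: TP=7, FP=0+1=1, FN=4+7=11 → 14/26 = 0.5385
  mosaic: TP=10, FP=7+7=14, FN=1+1=2 → 20/36 = 0.5556
Macro-F1 score = mean = (0.5000 + 0.5385 + 0.5556) / 3 = 0.531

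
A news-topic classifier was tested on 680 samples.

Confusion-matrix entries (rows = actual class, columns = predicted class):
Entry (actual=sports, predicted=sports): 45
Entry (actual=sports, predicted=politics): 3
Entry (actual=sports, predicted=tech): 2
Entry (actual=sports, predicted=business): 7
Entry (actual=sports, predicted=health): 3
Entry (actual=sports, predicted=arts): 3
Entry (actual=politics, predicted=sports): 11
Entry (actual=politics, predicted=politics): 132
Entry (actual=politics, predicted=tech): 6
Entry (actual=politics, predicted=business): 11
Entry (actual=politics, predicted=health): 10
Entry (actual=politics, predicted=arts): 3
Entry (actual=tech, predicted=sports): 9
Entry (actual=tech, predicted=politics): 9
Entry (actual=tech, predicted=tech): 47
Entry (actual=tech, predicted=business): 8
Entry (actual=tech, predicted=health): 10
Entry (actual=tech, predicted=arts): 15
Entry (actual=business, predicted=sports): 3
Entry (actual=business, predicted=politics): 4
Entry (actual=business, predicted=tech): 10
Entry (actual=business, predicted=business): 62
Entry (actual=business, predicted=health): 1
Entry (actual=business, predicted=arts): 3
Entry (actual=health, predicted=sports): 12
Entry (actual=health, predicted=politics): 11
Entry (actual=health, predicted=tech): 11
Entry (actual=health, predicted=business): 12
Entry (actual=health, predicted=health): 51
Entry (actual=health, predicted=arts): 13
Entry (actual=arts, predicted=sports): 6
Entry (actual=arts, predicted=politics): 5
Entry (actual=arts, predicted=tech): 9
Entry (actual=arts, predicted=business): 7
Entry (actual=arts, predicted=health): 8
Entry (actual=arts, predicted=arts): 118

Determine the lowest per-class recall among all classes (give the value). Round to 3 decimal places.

0.464

Per-class recall (TP/(TP+FN)):
  sports: TP=45, FN=3+2+7+3+3=18 → 45/63 = 0.7143
  politics: TP=132, FN=11+6+11+10+3=41 → 132/173 = 0.7630
  tech: TP=47, FN=9+9+8+10+15=51 → 47/98 = 0.4796
  business: TP=62, FN=3+4+10+1+3=21 → 62/83 = 0.7470
  health: TP=51, FN=12+11+11+12+13=59 → 51/110 = 0.4636
  arts: TP=118, FN=6+5+9+7+8=35 → 118/153 = 0.7712
Lowest is class 'health' with recall = 0.464.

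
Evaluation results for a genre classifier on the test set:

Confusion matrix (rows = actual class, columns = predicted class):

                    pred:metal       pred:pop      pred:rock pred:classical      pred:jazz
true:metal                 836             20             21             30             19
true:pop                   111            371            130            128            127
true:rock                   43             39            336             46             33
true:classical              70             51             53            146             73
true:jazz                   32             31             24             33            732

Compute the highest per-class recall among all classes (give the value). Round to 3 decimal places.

0.903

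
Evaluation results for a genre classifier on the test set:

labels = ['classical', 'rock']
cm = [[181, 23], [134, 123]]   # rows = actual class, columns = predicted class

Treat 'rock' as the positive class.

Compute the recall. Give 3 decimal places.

0.479

Recall = TP/(TP+FN) = 123/(123+134) = 123/257 = 0.479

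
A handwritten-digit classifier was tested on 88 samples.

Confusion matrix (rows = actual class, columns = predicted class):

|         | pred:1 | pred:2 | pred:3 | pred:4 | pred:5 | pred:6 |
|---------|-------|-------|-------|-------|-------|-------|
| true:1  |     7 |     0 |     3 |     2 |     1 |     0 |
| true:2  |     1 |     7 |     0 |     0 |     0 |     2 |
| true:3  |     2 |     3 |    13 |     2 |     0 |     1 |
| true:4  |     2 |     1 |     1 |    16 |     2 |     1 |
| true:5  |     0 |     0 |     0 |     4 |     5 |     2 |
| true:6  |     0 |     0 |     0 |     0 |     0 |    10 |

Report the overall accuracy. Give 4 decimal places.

0.6591

Accuracy = trace / total = (7+7+13+16+5+10=58) / 88 = 58/88 = 0.6591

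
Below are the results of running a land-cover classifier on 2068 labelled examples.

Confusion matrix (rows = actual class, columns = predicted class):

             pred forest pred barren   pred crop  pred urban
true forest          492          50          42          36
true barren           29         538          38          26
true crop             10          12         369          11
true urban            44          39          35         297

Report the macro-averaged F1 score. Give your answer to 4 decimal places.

Per-class F1 score (2·TP/(2·TP+FP+FN)):
  forest: TP=492, FP=29+10+44=83, FN=50+42+36=128 → 984/1195 = 0.82343
  barren: TP=538, FP=50+12+39=101, FN=29+38+26=93 → 1076/1270 = 0.84724
  crop: TP=369, FP=42+38+35=115, FN=10+12+11=33 → 738/886 = 0.83296
  urban: TP=297, FP=36+26+11=73, FN=44+39+35=118 → 594/785 = 0.75669
Macro-F1 score = mean = (0.82343 + 0.84724 + 0.83296 + 0.75669) / 4 = 0.8151

0.8151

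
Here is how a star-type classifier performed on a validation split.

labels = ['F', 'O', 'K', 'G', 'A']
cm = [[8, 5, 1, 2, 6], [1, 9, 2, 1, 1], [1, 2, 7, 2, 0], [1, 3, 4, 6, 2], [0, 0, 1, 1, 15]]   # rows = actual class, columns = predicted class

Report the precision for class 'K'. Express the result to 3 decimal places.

One-vs-rest for 'K': TP = diagonal; FP = other classes predicted 'K'; FN = 'K' predicted as other.
precision = TP/(TP+FP).
K: TP=7, FP=1+2+4+1=8 → 7/15 = 0.4667

0.467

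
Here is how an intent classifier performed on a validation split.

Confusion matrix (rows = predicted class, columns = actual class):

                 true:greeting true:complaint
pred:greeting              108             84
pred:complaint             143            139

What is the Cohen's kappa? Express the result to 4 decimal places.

0.0528

Observed agreement pₒ = trace/N = 247/474 = 0.52110
Expected agreement pₑ = Σ (rowᵢ·colᵢ)/N² = (251·192 + 223·282)/474² = 0.49439
κ = (pₒ − pₑ)/(1 − pₑ) = (0.52110 − 0.49439)/(1 − 0.49439) = 0.0528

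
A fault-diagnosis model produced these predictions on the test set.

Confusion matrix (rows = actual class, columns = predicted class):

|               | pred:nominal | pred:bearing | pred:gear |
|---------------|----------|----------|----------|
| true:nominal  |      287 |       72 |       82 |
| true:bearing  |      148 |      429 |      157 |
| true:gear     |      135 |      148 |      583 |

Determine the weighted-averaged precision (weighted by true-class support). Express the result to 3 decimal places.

0.647

Per-class precision (TP/(TP+FP)):
  nominal: TP=287, FP=148+135=283 → 287/570 = 0.5035
  bearing: TP=429, FP=72+148=220 → 429/649 = 0.6610
  gear: TP=583, FP=82+157=239 → 583/822 = 0.7092
Weighted-precision = Σ (supportᵢ/N)·precisionᵢ with N=2041: (441/2041)·0.5035 + (734/2041)·0.6610 + (866/2041)·0.7092 = 0.647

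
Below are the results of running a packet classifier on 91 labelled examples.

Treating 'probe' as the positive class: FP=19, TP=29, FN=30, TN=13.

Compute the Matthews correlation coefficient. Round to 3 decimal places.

-0.098

MCC = (TP·TN − FP·FN) / √((TP+FP)(TP+FN)(TN+FP)(TN+FN))
Numerator = 29·13 − 19·30 = -193
Denominator = √(48·59·32·43) = √3896832 = 1974.0395
MCC = -193 / 1974.0395 = -0.098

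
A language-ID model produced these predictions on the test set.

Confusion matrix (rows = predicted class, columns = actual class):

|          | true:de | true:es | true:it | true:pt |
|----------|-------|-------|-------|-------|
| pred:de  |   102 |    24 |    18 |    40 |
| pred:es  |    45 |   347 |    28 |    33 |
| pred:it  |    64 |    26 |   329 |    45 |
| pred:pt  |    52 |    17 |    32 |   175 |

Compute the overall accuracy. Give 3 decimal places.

Accuracy = trace / total = (102+347+329+175=953) / 1377 = 953/1377 = 0.692

0.692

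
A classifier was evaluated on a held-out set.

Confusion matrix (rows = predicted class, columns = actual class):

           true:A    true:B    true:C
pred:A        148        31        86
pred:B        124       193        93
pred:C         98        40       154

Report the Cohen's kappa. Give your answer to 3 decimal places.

Observed agreement pₒ = trace/N = 495/967 = 0.5119
Expected agreement pₑ = Σ (rowᵢ·colᵢ)/N² = (370·265 + 264·410 + 333·292)/967² = 0.3246
κ = (pₒ − pₑ)/(1 − pₑ) = (0.5119 − 0.3246)/(1 − 0.3246) = 0.277

0.277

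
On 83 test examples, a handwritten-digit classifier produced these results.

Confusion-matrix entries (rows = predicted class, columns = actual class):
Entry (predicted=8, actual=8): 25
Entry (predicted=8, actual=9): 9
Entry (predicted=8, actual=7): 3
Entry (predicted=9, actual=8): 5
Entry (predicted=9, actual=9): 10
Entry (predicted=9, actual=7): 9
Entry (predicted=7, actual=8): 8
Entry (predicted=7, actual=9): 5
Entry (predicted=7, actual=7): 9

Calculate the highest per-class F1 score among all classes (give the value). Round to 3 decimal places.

0.667

Per-class F1 score (2·TP/(2·TP+FP+FN)):
  8: TP=25, FP=9+3=12, FN=5+8=13 → 50/75 = 0.6667
  9: TP=10, FP=5+9=14, FN=9+5=14 → 20/48 = 0.4167
  7: TP=9, FP=8+5=13, FN=3+9=12 → 18/43 = 0.4186
Highest is class '8' with F1 score = 0.667.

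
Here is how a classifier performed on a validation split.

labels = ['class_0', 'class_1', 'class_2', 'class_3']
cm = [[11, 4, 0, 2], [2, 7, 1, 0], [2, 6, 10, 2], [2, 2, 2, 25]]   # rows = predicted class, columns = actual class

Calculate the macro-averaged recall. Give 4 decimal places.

Per-class recall (TP/(TP+FN)):
  class_0: TP=11, FN=2+2+2=6 → 11/17 = 0.64706
  class_1: TP=7, FN=4+6+2=12 → 7/19 = 0.36842
  class_2: TP=10, FN=0+1+2=3 → 10/13 = 0.76923
  class_3: TP=25, FN=2+0+2=4 → 25/29 = 0.86207
Macro-recall = mean = (0.64706 + 0.36842 + 0.76923 + 0.86207) / 4 = 0.6617

0.6617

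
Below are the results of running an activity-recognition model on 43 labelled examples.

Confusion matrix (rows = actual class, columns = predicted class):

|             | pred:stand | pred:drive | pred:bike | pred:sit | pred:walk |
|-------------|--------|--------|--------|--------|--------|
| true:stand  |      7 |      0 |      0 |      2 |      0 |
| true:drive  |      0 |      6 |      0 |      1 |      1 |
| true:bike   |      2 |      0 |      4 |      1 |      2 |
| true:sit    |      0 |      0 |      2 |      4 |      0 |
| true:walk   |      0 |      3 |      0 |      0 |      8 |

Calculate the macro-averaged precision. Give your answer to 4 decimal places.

Per-class precision (TP/(TP+FP)):
  stand: TP=7, FP=0+2+0+0=2 → 7/9 = 0.77778
  drive: TP=6, FP=0+0+0+3=3 → 6/9 = 0.66667
  bike: TP=4, FP=0+0+2+0=2 → 4/6 = 0.66667
  sit: TP=4, FP=2+1+1+0=4 → 4/8 = 0.50000
  walk: TP=8, FP=0+1+2+0=3 → 8/11 = 0.72727
Macro-precision = mean = (0.77778 + 0.66667 + 0.66667 + 0.50000 + 0.72727) / 5 = 0.6677

0.6677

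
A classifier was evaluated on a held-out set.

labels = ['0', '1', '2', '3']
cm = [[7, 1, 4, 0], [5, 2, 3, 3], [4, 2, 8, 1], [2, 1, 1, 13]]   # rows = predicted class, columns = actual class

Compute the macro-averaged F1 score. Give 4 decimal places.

0.4895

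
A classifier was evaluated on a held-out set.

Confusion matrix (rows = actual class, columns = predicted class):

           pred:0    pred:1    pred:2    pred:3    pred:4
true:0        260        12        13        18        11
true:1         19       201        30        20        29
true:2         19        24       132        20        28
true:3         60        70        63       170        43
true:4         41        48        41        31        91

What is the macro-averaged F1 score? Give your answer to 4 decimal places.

0.5564

Per-class F1 score (2·TP/(2·TP+FP+FN)):
  0: TP=260, FP=19+19+60+41=139, FN=12+13+18+11=54 → 520/713 = 0.72931
  1: TP=201, FP=12+24+70+48=154, FN=19+30+20+29=98 → 402/654 = 0.61468
  2: TP=132, FP=13+30+63+41=147, FN=19+24+20+28=91 → 264/502 = 0.52590
  3: TP=170, FP=18+20+20+31=89, FN=60+70+63+43=236 → 340/665 = 0.51128
  4: TP=91, FP=11+29+28+43=111, FN=41+48+41+31=161 → 182/454 = 0.40088
Macro-F1 score = mean = (0.72931 + 0.61468 + 0.52590 + 0.51128 + 0.40088) / 5 = 0.5564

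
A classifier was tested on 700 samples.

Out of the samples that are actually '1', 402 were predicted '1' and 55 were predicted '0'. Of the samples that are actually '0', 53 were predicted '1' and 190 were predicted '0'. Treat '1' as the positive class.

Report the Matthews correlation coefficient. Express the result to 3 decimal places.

MCC = (TP·TN − FP·FN) / √((TP+FP)(TP+FN)(TN+FP)(TN+FN))
Numerator = 402·190 − 53·55 = 73465
Denominator = √(455·457·243·245) = √12379410225 = 111262.7980
MCC = 73465 / 111262.7980 = 0.660

0.660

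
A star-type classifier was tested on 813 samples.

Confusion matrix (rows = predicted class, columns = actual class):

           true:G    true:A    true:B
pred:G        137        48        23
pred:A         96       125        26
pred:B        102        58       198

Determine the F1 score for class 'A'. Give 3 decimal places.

0.523

Take TP from the diagonal, FP from the rest of the 'A' prediction marginal, FN from the rest of the 'A' actual marginal.
F1 score = 2·TP/(2·TP+FP+FN).
A: TP=125, FP=96+26=122, FN=48+58=106 → 250/478 = 0.5230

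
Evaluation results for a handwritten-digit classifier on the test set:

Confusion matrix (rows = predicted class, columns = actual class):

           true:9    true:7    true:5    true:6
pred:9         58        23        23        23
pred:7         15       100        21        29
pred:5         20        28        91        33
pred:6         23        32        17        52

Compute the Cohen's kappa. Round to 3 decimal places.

Observed agreement pₒ = trace/N = 301/588 = 0.5119
Expected agreement pₑ = Σ (rowᵢ·colᵢ)/N² = (116·127 + 183·165 + 152·172 + 137·124)/588² = 0.2547
κ = (pₒ − pₑ)/(1 − pₑ) = (0.5119 − 0.2547)/(1 − 0.2547) = 0.345

0.345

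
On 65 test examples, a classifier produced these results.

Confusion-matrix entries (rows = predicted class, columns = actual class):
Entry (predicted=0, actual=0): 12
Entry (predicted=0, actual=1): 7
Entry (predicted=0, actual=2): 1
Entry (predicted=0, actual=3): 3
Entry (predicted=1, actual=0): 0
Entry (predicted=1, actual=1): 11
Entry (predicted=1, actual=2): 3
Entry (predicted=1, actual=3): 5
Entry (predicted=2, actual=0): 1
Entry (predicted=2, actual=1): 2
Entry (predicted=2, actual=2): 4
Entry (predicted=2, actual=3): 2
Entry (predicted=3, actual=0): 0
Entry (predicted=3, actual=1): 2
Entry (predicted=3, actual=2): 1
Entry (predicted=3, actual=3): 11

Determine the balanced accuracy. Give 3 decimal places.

Balanced accuracy = mean of per-class recall.
  0: recall = 12/13 = 0.9231
  1: recall = 11/22 = 0.5000
  2: recall = 4/9 = 0.4444
  3: recall = 11/21 = 0.5238
Mean = (0.9231 + 0.5000 + 0.4444 + 0.5238) / 4 = 0.598

0.598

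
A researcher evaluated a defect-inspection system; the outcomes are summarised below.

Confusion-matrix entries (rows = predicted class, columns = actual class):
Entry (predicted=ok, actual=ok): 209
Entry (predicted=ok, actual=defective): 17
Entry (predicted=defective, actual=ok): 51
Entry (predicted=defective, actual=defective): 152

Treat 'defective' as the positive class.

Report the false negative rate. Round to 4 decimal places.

0.1006

FNR = FN/(FN+TP) = 17/(17+152) = 0.1006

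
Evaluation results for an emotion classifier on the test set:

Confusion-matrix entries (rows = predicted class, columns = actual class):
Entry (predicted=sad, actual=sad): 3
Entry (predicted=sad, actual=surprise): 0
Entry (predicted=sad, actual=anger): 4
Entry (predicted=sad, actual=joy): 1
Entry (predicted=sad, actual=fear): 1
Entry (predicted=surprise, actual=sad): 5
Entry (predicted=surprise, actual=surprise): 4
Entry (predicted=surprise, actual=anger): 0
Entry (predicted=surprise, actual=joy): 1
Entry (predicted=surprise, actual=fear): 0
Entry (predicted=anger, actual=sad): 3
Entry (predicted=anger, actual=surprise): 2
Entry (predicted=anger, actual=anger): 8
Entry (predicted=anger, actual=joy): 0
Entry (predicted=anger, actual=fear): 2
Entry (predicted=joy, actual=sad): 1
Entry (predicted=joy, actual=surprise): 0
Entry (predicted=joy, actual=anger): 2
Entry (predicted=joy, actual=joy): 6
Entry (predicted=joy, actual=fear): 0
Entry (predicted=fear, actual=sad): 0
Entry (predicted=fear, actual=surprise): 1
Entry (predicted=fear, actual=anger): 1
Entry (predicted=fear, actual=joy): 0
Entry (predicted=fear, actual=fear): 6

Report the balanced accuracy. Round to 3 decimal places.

0.554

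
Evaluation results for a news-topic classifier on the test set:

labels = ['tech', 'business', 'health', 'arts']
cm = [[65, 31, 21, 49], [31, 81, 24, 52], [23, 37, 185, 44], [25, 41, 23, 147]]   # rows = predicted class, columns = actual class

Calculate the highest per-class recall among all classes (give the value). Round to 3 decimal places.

0.731

Per-class recall (TP/(TP+FN)):
  tech: TP=65, FN=31+23+25=79 → 65/144 = 0.4514
  business: TP=81, FN=31+37+41=109 → 81/190 = 0.4263
  health: TP=185, FN=21+24+23=68 → 185/253 = 0.7312
  arts: TP=147, FN=49+52+44=145 → 147/292 = 0.5034
Highest is class 'health' with recall = 0.731.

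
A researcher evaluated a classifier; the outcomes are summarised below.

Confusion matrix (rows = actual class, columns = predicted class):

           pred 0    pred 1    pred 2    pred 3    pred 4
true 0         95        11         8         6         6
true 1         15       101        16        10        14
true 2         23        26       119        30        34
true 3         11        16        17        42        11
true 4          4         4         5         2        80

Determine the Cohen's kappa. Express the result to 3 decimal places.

Observed agreement pₒ = trace/N = 437/706 = 0.6190
Expected agreement pₑ = Σ (rowᵢ·colᵢ)/N² = (126·148 + 156·158 + 232·165 + 97·90 + 95·145)/706² = 0.2088
κ = (pₒ − pₑ)/(1 − pₑ) = (0.6190 − 0.2088)/(1 − 0.2088) = 0.518

0.518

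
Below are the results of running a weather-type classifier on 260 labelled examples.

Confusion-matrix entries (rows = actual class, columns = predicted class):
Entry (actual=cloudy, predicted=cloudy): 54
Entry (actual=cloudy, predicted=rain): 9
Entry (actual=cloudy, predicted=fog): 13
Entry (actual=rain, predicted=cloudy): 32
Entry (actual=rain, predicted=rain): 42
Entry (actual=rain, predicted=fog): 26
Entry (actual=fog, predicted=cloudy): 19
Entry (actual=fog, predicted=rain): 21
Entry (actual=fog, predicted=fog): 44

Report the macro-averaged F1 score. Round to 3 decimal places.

0.537

Per-class F1 score (2·TP/(2·TP+FP+FN)):
  cloudy: TP=54, FP=32+19=51, FN=9+13=22 → 108/181 = 0.5967
  rain: TP=42, FP=9+21=30, FN=32+26=58 → 84/172 = 0.4884
  fog: TP=44, FP=13+26=39, FN=19+21=40 → 88/167 = 0.5269
Macro-F1 score = mean = (0.5967 + 0.4884 + 0.5269) / 3 = 0.537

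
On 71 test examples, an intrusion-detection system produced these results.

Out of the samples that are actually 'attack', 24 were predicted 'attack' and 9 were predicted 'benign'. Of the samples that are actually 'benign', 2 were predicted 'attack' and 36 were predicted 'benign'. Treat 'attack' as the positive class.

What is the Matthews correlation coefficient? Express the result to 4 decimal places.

MCC = (TP·TN − FP·FN) / √((TP+FP)(TP+FN)(TN+FP)(TN+FN))
Numerator = 24·36 − 2·9 = 846
Denominator = √(26·33·38·45) = √1467180 = 1211.2721
MCC = 846 / 1211.2721 = 0.6984

0.6984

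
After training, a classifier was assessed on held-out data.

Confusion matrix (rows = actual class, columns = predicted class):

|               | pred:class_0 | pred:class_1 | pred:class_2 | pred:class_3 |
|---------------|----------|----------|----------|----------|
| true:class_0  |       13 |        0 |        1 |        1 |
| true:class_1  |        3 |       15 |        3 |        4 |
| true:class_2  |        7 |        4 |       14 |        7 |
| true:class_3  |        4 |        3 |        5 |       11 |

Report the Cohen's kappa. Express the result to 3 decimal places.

Observed agreement pₒ = trace/N = 53/95 = 0.5579
Expected agreement pₑ = Σ (rowᵢ·colᵢ)/N² = (15·27 + 25·22 + 32·23 + 23·23)/95² = 0.2460
κ = (pₒ − pₑ)/(1 − pₑ) = (0.5579 − 0.2460)/(1 − 0.2460) = 0.414

0.414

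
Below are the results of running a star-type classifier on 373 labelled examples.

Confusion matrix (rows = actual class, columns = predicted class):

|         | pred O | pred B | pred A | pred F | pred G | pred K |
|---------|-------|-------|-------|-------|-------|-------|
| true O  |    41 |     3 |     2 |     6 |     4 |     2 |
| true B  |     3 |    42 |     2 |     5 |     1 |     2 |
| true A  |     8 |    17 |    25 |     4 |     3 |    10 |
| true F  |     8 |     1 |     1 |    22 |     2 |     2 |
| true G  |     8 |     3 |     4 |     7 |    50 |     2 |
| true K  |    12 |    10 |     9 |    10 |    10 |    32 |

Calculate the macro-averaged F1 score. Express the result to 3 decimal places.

Per-class F1 score (2·TP/(2·TP+FP+FN)):
  O: TP=41, FP=3+8+8+8+12=39, FN=3+2+6+4+2=17 → 82/138 = 0.5942
  B: TP=42, FP=3+17+1+3+10=34, FN=3+2+5+1+2=13 → 84/131 = 0.6412
  A: TP=25, FP=2+2+1+4+9=18, FN=8+17+4+3+10=42 → 50/110 = 0.4545
  F: TP=22, FP=6+5+4+7+10=32, FN=8+1+1+2+2=14 → 44/90 = 0.4889
  G: TP=50, FP=4+1+3+2+10=20, FN=8+3+4+7+2=24 → 100/144 = 0.6944
  K: TP=32, FP=2+2+10+2+2=18, FN=12+10+9+10+10=51 → 64/133 = 0.4812
Macro-F1 score = mean = (0.5942 + 0.6412 + 0.4545 + 0.4889 + 0.6944 + 0.4812) / 6 = 0.559

0.559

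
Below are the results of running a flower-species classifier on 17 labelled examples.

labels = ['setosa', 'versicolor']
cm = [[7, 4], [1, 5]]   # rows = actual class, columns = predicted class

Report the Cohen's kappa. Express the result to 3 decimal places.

Observed agreement pₒ = trace/N = 12/17 = 0.7059
Expected agreement pₑ = Σ (rowᵢ·colᵢ)/N² = (11·8 + 6·9)/17² = 0.4913
κ = (pₒ − pₑ)/(1 − pₑ) = (0.7059 − 0.4913)/(1 − 0.4913) = 0.422

0.422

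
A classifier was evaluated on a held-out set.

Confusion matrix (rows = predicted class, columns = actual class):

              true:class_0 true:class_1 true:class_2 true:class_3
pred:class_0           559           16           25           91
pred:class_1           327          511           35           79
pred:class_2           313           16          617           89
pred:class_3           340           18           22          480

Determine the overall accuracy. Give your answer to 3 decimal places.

Accuracy = trace / total = (559+511+617+480=2167) / 3538 = 2167/3538 = 0.612

0.612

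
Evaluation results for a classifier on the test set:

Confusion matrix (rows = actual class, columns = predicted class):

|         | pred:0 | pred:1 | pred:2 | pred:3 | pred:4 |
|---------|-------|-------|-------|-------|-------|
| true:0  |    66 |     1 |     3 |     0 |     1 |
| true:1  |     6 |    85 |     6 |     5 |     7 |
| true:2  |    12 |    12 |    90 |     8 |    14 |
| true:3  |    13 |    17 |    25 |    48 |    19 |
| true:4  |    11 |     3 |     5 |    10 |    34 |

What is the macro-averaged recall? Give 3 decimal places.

Per-class recall (TP/(TP+FN)):
  0: TP=66, FN=1+3+0+1=5 → 66/71 = 0.9296
  1: TP=85, FN=6+6+5+7=24 → 85/109 = 0.7798
  2: TP=90, FN=12+12+8+14=46 → 90/136 = 0.6618
  3: TP=48, FN=13+17+25+19=74 → 48/122 = 0.3934
  4: TP=34, FN=11+3+5+10=29 → 34/63 = 0.5397
Macro-recall = mean = (0.9296 + 0.7798 + 0.6618 + 0.3934 + 0.5397) / 5 = 0.661

0.661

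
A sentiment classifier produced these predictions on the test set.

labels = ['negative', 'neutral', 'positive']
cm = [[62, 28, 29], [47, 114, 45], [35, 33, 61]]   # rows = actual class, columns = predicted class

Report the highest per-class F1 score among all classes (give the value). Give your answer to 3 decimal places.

Per-class F1 score (2·TP/(2·TP+FP+FN)):
  negative: TP=62, FP=47+35=82, FN=28+29=57 → 124/263 = 0.4715
  neutral: TP=114, FP=28+33=61, FN=47+45=92 → 228/381 = 0.5984
  positive: TP=61, FP=29+45=74, FN=35+33=68 → 122/264 = 0.4621
Highest is class 'neutral' with F1 score = 0.598.

0.598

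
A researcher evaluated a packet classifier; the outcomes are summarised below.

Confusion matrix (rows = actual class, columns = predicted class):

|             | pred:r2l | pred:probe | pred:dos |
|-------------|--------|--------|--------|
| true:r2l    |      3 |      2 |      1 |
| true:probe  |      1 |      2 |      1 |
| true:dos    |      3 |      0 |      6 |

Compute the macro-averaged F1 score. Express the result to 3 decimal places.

Per-class F1 score (2·TP/(2·TP+FP+FN)):
  r2l: TP=3, FP=1+3=4, FN=2+1=3 → 6/13 = 0.4615
  probe: TP=2, FP=2+0=2, FN=1+1=2 → 4/8 = 0.5000
  dos: TP=6, FP=1+1=2, FN=3+0=3 → 12/17 = 0.7059
Macro-F1 score = mean = (0.4615 + 0.5000 + 0.7059) / 3 = 0.556

0.556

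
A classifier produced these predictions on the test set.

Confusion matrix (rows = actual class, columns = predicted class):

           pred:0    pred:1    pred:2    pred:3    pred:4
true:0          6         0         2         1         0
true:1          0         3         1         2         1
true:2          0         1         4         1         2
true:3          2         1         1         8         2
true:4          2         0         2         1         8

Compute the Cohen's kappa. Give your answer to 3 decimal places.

0.451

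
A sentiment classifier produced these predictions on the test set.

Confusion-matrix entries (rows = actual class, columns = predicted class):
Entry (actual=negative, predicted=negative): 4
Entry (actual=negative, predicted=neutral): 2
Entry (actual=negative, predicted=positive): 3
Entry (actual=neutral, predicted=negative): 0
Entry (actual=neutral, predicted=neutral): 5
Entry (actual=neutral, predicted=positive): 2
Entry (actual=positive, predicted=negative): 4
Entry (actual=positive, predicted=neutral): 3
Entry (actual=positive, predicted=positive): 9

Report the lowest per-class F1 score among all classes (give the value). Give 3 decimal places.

0.471

Per-class F1 score (2·TP/(2·TP+FP+FN)):
  negative: TP=4, FP=0+4=4, FN=2+3=5 → 8/17 = 0.4706
  neutral: TP=5, FP=2+3=5, FN=0+2=2 → 10/17 = 0.5882
  positive: TP=9, FP=3+2=5, FN=4+3=7 → 18/30 = 0.6000
Lowest is class 'negative' with F1 score = 0.471.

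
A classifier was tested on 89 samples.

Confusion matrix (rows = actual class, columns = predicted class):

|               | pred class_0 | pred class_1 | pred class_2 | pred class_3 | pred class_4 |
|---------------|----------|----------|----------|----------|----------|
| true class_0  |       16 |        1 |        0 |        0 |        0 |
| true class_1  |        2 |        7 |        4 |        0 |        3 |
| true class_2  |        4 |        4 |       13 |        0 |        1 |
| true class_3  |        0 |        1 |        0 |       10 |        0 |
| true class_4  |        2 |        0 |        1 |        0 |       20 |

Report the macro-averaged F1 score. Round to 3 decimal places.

Per-class F1 score (2·TP/(2·TP+FP+FN)):
  class_0: TP=16, FP=2+4+0+2=8, FN=1+0+0+0=1 → 32/41 = 0.7805
  class_1: TP=7, FP=1+4+1+0=6, FN=2+4+0+3=9 → 14/29 = 0.4828
  class_2: TP=13, FP=0+4+0+1=5, FN=4+4+0+1=9 → 26/40 = 0.6500
  class_3: TP=10, FP=0+0+0+0=0, FN=0+1+0+0=1 → 20/21 = 0.9524
  class_4: TP=20, FP=0+3+1+0=4, FN=2+0+1+0=3 → 40/47 = 0.8511
Macro-F1 score = mean = (0.7805 + 0.4828 + 0.6500 + 0.9524 + 0.8511) / 5 = 0.743

0.743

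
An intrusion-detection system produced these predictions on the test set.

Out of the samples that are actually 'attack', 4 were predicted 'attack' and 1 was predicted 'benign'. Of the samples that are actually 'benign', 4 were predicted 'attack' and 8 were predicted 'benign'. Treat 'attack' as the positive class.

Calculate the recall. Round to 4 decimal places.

0.8000

Recall = TP/(TP+FN) = 4/(4+1) = 4/5 = 0.8000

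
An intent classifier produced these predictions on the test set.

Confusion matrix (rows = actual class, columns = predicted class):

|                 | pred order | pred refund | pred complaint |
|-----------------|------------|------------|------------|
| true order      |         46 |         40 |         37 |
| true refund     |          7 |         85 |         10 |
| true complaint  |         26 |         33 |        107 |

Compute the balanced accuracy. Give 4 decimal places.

0.6173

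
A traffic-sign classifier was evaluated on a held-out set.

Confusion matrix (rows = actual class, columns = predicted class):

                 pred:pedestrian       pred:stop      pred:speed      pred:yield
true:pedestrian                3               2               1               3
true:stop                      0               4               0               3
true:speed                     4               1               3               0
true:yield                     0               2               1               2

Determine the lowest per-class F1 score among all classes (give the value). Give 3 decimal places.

Per-class F1 score (2·TP/(2·TP+FP+FN)):
  pedestrian: TP=3, FP=0+4+0=4, FN=2+1+3=6 → 6/16 = 0.3750
  stop: TP=4, FP=2+1+2=5, FN=0+0+3=3 → 8/16 = 0.5000
  speed: TP=3, FP=1+0+1=2, FN=4+1+0=5 → 6/13 = 0.4615
  yield: TP=2, FP=3+3+0=6, FN=0+2+1=3 → 4/13 = 0.3077
Lowest is class 'yield' with F1 score = 0.308.

0.308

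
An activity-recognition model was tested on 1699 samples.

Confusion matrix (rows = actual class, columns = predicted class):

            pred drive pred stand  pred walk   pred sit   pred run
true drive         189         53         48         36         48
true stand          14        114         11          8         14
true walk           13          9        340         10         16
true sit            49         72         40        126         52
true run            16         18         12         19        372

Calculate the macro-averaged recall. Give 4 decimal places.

Per-class recall (TP/(TP+FN)):
  drive: TP=189, FN=53+48+36+48=185 → 189/374 = 0.50535
  stand: TP=114, FN=14+11+8+14=47 → 114/161 = 0.70807
  walk: TP=340, FN=13+9+10+16=48 → 340/388 = 0.87629
  sit: TP=126, FN=49+72+40+52=213 → 126/339 = 0.37168
  run: TP=372, FN=16+18+12+19=65 → 372/437 = 0.85126
Macro-recall = mean = (0.50535 + 0.70807 + 0.87629 + 0.37168 + 0.85126) / 5 = 0.6625

0.6625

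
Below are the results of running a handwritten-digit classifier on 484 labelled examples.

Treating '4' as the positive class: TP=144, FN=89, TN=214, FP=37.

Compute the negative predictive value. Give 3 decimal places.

NPV = TN/(TN+FN) = 214/(214+89) = 0.706

0.706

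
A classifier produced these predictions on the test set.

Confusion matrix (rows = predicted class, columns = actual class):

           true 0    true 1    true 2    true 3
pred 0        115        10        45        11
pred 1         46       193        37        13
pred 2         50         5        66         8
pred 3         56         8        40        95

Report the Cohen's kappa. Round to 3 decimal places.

0.449

Observed agreement pₒ = trace/N = 469/798 = 0.5877
Expected agreement pₑ = Σ (rowᵢ·colᵢ)/N² = (267·181 + 216·289 + 188·129 + 127·199)/798² = 0.2517
κ = (pₒ − pₑ)/(1 − pₑ) = (0.5877 − 0.2517)/(1 − 0.2517) = 0.449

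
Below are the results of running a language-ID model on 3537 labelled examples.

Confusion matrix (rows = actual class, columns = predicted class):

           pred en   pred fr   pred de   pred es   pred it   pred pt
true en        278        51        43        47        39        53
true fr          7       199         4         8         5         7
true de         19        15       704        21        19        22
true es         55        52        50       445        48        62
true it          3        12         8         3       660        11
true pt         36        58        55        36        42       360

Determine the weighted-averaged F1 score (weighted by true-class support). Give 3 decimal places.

0.743

Per-class F1 score (2·TP/(2·TP+FP+FN)):
  en: TP=278, FP=7+19+55+3+36=120, FN=51+43+47+39+53=233 → 556/909 = 0.6117
  fr: TP=199, FP=51+15+52+12+58=188, FN=7+4+8+5+7=31 → 398/617 = 0.6451
  de: TP=704, FP=43+4+50+8+55=160, FN=19+15+21+19+22=96 → 1408/1664 = 0.8462
  es: TP=445, FP=47+8+21+3+36=115, FN=55+52+50+48+62=267 → 890/1272 = 0.6997
  it: TP=660, FP=39+5+19+48+42=153, FN=3+12+8+3+11=37 → 1320/1510 = 0.8742
  pt: TP=360, FP=53+7+22+62+11=155, FN=36+58+55+36+42=227 → 720/1102 = 0.6534
Weighted-F1 score = Σ (supportᵢ/N)·F1 scoreᵢ with N=3537: (511/3537)·0.6117 + (230/3537)·0.6451 + (800/3537)·0.8462 + (712/3537)·0.6997 + (697/3537)·0.8742 + (587/3537)·0.6534 = 0.743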